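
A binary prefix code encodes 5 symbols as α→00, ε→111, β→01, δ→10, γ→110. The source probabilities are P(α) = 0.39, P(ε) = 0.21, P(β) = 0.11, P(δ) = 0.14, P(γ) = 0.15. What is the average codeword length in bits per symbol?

2.36 bits/symbol

L̄ = Σ pᵢ·ℓᵢ = 0.39·2 + 0.21·3 + 0.11·2 + 0.14·2 + 0.15·3 = 2.36 bits/symbol.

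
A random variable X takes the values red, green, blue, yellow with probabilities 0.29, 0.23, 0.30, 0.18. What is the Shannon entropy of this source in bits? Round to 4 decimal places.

H = −Σ pᵢ log₂ pᵢ.
−0.29·log₂(0.29) = 0.5179
−0.23·log₂(0.23) = 0.4877
−0.30·log₂(0.30) = 0.5211
−0.18·log₂(0.18) = 0.4453
Sum ≈ 1.9720 → 1.9720 bits.

1.9720 bits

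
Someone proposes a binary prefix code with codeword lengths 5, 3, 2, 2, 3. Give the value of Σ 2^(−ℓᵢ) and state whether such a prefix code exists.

With common denominator 2^5 = 32: Σ 2^(−ℓᵢ) = 1/32 + 4/32 + 8/32 + 8/32 + 4/32 = 25/32 = 0.78125.
Kraft's inequality requires Σ ≤ 1; here Σ = 0.78125 ≤ 1, so such a prefix code exists.

0.78125; yes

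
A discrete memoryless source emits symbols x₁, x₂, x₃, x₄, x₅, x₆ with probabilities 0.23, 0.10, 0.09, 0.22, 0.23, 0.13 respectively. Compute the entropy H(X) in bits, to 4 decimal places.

2.4834 bits

H = −Σ pᵢ log₂ pᵢ.
−0.23·log₂(0.23) = 0.4877
−0.10·log₂(0.10) = 0.3322
−0.09·log₂(0.09) = 0.3127
−0.22·log₂(0.22) = 0.4806
−0.23·log₂(0.23) = 0.4877
−0.13·log₂(0.13) = 0.3826
Sum ≈ 2.4834 → 2.4834 bits.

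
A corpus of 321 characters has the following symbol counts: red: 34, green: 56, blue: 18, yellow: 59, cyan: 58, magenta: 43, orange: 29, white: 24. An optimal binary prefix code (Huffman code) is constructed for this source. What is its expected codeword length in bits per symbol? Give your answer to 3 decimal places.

2.947 bits/symbol

Probabilities are the counts divided by 321.
Repeatedly combine the two least-probable nodes; the expected code length is the sum of the merged weights.
merge 6/107 + 8/107 → 14/107
merge 29/321 + 34/321 → 21/107
merge 14/107 + 43/321 → 85/321
merge 56/321 + 58/321 → 38/107
merge 59/321 + 21/107 → 122/321
merge 85/321 + 38/107 → 199/321
merge 122/321 + 199/321 → 1
L = 14/107 + 21/107 + 85/321 + 38/107 + 122/321 + 199/321 + 1 = 946/321 ≈ 2.947 bits/symbol.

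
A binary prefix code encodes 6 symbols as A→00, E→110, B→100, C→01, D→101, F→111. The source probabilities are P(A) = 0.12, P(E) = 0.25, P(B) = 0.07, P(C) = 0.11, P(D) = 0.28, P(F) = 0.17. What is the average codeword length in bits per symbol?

2.77 bits/symbol

L̄ = Σ pᵢ·ℓᵢ = 0.12·2 + 0.25·3 + 0.07·3 + 0.11·2 + 0.28·3 + 0.17·3 = 2.77 bits/symbol.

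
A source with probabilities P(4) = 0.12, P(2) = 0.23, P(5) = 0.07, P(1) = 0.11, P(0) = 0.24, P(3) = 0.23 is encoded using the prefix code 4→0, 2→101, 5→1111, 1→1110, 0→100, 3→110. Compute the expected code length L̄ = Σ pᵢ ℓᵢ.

2.94 bits/symbol

L̄ = Σ pᵢ·ℓᵢ = 0.12·1 + 0.23·3 + 0.07·4 + 0.11·4 + 0.24·3 + 0.23·3 = 2.94 bits/symbol.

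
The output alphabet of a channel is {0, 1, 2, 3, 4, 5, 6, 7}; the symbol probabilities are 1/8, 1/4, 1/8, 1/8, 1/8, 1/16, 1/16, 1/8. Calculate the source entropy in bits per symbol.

Each probability is a power of 1/2, so log₂(1/p) is an integer.
H = Σ p·log₂(1/p) = 1/8·3 + 1/4·2 + 1/8·3 + 1/8·3 + 1/8·3 + 1/16·4 + 1/16·4 + 1/8·3 = 2.875 bits.

2.875 bits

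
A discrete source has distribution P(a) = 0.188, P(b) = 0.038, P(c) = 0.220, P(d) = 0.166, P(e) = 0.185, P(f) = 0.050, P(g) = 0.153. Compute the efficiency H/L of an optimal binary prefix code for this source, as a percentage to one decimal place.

Entropy H = −Σ p log₂ p ≈ 2.6241 bits.
Huffman merges: 19/500+1/20→11/125; 11/125+153/1000→241/1000; 83/500+37/200→351/1000; 47/250+11/50→51/125; 241/1000+351/1000→74/125; 51/125+74/125→1. L = 67/25 ≈ 2.6800.
Efficiency = H/L = 2.6241/2.6800 = 97.9%.

97.9%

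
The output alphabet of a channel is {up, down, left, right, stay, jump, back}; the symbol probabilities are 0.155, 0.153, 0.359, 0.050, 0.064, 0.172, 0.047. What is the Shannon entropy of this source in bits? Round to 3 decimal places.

H = −Σ pᵢ log₂ pᵢ.
−0.155·log₂(0.155) = 0.4169
−0.153·log₂(0.153) = 0.4144
−0.359·log₂(0.359) = 0.5306
−0.050·log₂(0.050) = 0.2161
−0.064·log₂(0.064) = 0.2538
−0.172·log₂(0.172) = 0.4368
−0.047·log₂(0.047) = 0.2073
Sum ≈ 2.4759 → 2.476 bits.

2.476 bits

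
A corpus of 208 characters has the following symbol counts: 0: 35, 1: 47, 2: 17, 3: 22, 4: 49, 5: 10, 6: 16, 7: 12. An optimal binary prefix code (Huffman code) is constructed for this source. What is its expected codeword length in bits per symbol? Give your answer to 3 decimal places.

2.803 bits/symbol

Probabilities are the counts divided by 208.
Repeatedly combine the two least-probable nodes; the expected code length is the sum of the merged weights.
merge 5/104 + 3/52 → 11/104
merge 1/13 + 17/208 → 33/208
merge 11/104 + 11/104 → 11/52
merge 33/208 + 35/208 → 17/52
merge 11/52 + 47/208 → 7/16
merge 49/208 + 17/52 → 9/16
merge 7/16 + 9/16 → 1
L = 11/104 + 33/208 + 11/52 + 17/52 + 7/16 + 9/16 + 1 = 583/208 ≈ 2.803 bits/symbol.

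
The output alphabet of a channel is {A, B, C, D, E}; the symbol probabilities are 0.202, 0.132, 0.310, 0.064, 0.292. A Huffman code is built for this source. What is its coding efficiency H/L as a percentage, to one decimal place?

97.8%

Entropy H = −Σ p log₂ p ≈ 2.1479 bits.
Huffman merges: 8/125+33/250→49/250; 49/250+101/500→199/500; 73/250+31/100→301/500; 199/500+301/500→1. L = 549/250 ≈ 2.1960.
Efficiency = H/L = 2.1479/2.1960 = 97.8%.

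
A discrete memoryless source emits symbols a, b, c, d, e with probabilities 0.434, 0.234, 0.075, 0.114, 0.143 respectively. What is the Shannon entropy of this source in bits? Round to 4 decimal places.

2.0516 bits

H = −Σ pᵢ log₂ pᵢ.
−0.434·log₂(0.434) = 0.5226
−0.234·log₂(0.234) = 0.4903
−0.075·log₂(0.075) = 0.2803
−0.114·log₂(0.114) = 0.3571
−0.143·log₂(0.143) = 0.4012
Sum ≈ 2.0516 → 2.0516 bits.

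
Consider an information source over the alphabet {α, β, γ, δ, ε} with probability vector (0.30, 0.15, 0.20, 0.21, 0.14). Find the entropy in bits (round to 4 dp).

H = −Σ pᵢ log₂ pᵢ.
−0.30·log₂(0.30) = 0.5211
−0.15·log₂(0.15) = 0.4105
−0.20·log₂(0.20) = 0.4644
−0.21·log₂(0.21) = 0.4728
−0.14·log₂(0.14) = 0.3971
Sum ≈ 2.2660 → 2.2660 bits.

2.2660 bits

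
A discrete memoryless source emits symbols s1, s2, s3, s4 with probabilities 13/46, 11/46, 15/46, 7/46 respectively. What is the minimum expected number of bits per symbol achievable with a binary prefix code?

Repeatedly combine the two least-probable nodes; the expected code length is the sum of the merged weights.
merge 7/46 + 11/46 → 9/23
merge 13/46 + 15/46 → 14/23
merge 9/23 + 14/23 → 1
L = 9/23 + 14/23 + 1 = 2 bits/symbol.

2 bits/symbol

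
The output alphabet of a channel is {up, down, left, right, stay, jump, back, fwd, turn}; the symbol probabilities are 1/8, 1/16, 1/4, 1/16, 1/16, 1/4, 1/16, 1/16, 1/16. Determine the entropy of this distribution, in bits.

Each probability is a power of 1/2, so log₂(1/p) is an integer.
H = Σ p·log₂(1/p) = 1/8·3 + 1/16·4 + 1/4·2 + 1/16·4 + 1/16·4 + 1/4·2 + 1/16·4 + 1/16·4 + 1/16·4 = 2.875 bits.

2.875 bits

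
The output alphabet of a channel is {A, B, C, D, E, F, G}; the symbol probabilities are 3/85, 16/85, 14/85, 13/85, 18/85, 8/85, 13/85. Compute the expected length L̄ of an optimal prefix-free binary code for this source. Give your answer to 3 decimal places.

2.729 bits/symbol

Repeatedly combine the two least-probable nodes; the expected code length is the sum of the merged weights.
merge 3/85 + 8/85 → 11/85
merge 11/85 + 13/85 → 24/85
merge 13/85 + 14/85 → 27/85
merge 16/85 + 18/85 → 2/5
merge 24/85 + 27/85 → 3/5
merge 2/5 + 3/5 → 1
L = 11/85 + 24/85 + 27/85 + 2/5 + 3/5 + 1 = 232/85 ≈ 2.729 bits/symbol.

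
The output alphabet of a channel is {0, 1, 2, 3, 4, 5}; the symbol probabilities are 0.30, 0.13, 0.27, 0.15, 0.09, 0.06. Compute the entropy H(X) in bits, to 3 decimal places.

H = −Σ pᵢ log₂ pᵢ.
−0.30·log₂(0.30) = 0.5211
−0.13·log₂(0.13) = 0.3826
−0.27·log₂(0.27) = 0.5100
−0.15·log₂(0.15) = 0.4105
−0.09·log₂(0.09) = 0.3127
−0.06·log₂(0.06) = 0.2435
Sum ≈ 2.3805 → 2.380 bits.

2.380 bits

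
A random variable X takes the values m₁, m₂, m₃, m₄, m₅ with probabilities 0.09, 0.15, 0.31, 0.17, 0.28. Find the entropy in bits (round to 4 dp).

2.1958 bits

H = −Σ pᵢ log₂ pᵢ.
−0.09·log₂(0.09) = 0.3127
−0.15·log₂(0.15) = 0.4105
−0.31·log₂(0.31) = 0.5238
−0.17·log₂(0.17) = 0.4346
−0.28·log₂(0.28) = 0.5142
Sum ≈ 2.1958 → 2.1958 bits.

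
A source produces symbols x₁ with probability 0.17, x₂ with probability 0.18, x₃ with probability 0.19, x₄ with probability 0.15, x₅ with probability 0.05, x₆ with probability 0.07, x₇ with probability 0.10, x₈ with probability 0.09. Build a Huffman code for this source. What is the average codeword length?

2.93 bits/symbol

Repeatedly combine the two least-probable nodes; the expected code length is the sum of the merged weights.
merge 1/20 + 7/100 → 3/25
merge 9/100 + 1/10 → 19/100
merge 3/25 + 3/20 → 27/100
merge 17/100 + 9/50 → 7/20
merge 19/100 + 19/100 → 19/50
merge 27/100 + 7/20 → 31/50
merge 19/50 + 31/50 → 1
L = 3/25 + 19/100 + 27/100 + 7/20 + 19/50 + 31/50 + 1 = 293/100 = 2.93 bits/symbol.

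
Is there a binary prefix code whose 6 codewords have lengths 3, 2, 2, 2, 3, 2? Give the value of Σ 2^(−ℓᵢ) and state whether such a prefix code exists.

1.25; no

With common denominator 2^3 = 8: Σ 2^(−ℓᵢ) = 1/8 + 2/8 + 2/8 + 2/8 + 1/8 + 2/8 = 10/8 = 1.25.
Kraft's inequality requires Σ ≤ 1; here Σ = 1.25 > 1, so no such prefix code exists.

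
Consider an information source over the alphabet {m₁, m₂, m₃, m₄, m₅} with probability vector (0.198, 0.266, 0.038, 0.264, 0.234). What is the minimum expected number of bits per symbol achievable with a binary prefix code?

2.236 bits/symbol

Repeatedly combine the two least-probable nodes; the expected code length is the sum of the merged weights.
merge 19/500 + 99/500 → 59/250
merge 117/500 + 59/250 → 47/100
merge 33/125 + 133/500 → 53/100
merge 47/100 + 53/100 → 1
L = 59/250 + 47/100 + 53/100 + 1 = 559/250 = 2.236 bits/symbol.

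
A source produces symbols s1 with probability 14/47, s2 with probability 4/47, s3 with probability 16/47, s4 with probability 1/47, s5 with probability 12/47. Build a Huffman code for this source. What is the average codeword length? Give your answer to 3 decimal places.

2.106 bits/symbol

Repeatedly combine the two least-probable nodes; the expected code length is the sum of the merged weights.
merge 1/47 + 4/47 → 5/47
merge 5/47 + 12/47 → 17/47
merge 14/47 + 16/47 → 30/47
merge 17/47 + 30/47 → 1
L = 5/47 + 17/47 + 30/47 + 1 = 99/47 ≈ 2.106 bits/symbol.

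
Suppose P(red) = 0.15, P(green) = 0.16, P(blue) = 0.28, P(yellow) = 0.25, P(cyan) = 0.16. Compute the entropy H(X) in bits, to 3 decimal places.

H = −Σ pᵢ log₂ pᵢ.
−0.15·log₂(0.15) = 0.4105
−0.16·log₂(0.16) = 0.4230
−0.28·log₂(0.28) = 0.5142
−0.25·log₂(0.25) = 0.5000
−0.16·log₂(0.16) = 0.4230
Sum ≈ 2.2708 → 2.271 bits.

2.271 bits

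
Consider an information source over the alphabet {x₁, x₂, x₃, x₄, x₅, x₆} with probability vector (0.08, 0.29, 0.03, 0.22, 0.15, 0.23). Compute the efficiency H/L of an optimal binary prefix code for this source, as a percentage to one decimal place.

98.7%

Entropy H = −Σ p log₂ p ≈ 2.3400 bits.
Huffman merges: 3/100+2/25→11/100; 11/100+3/20→13/50; 11/50+23/100→9/20; 13/50+29/100→11/20; 9/20+11/20→1. L = 237/100 ≈ 2.3700.
Efficiency = H/L = 2.3400/2.3700 = 98.7%.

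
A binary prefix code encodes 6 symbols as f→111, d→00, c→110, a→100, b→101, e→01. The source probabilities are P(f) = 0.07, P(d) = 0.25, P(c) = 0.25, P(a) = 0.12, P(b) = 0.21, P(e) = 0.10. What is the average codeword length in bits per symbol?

2.65 bits/symbol

L̄ = Σ pᵢ·ℓᵢ = 0.07·3 + 0.25·2 + 0.25·3 + 0.12·3 + 0.21·3 + 0.10·2 = 2.65 bits/symbol.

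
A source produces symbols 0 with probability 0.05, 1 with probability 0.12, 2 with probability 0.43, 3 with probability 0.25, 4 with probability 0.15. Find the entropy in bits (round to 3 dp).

2.017 bits

H = −Σ pᵢ log₂ pᵢ.
−0.05·log₂(0.05) = 0.2161
−0.12·log₂(0.12) = 0.3671
−0.43·log₂(0.43) = 0.5236
−0.25·log₂(0.25) = 0.5000
−0.15·log₂(0.15) = 0.4105
Sum ≈ 2.0173 → 2.017 bits.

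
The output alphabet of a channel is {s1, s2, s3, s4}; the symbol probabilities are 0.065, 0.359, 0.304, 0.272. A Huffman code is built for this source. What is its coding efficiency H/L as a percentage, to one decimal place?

Entropy H = −Σ p log₂ p ≈ 1.8200 bits.
Huffman merges: 13/200+34/125→337/1000; 38/125+337/1000→641/1000; 359/1000+641/1000→1. L = 989/500 ≈ 1.9780.
Efficiency = H/L = 1.8200/1.9780 = 92.0%.

92.0%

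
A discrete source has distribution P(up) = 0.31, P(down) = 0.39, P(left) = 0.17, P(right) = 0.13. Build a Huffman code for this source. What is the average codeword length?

1.91 bits/symbol

Repeatedly combine the two least-probable nodes; the expected code length is the sum of the merged weights.
merge 13/100 + 17/100 → 3/10
merge 3/10 + 31/100 → 61/100
merge 39/100 + 61/100 → 1
L = 3/10 + 61/100 + 1 = 191/100 = 1.91 bits/symbol.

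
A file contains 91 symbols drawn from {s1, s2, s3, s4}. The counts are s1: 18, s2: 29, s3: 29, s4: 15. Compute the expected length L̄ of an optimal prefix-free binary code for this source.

2 bits/symbol

Probabilities are the counts divided by 91.
Repeatedly combine the two least-probable nodes; the expected code length is the sum of the merged weights.
merge 15/91 + 18/91 → 33/91
merge 29/91 + 29/91 → 58/91
merge 33/91 + 58/91 → 1
L = 33/91 + 58/91 + 1 = 2 bits/symbol.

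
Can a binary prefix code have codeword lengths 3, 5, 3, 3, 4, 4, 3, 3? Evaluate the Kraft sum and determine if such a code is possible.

With common denominator 2^5 = 32: Σ 2^(−ℓᵢ) = 4/32 + 1/32 + 4/32 + 4/32 + 2/32 + 2/32 + 4/32 + 4/32 = 25/32 = 0.78125.
Kraft's inequality requires Σ ≤ 1; here Σ = 0.78125 ≤ 1, so such a prefix code exists.

0.78125; yes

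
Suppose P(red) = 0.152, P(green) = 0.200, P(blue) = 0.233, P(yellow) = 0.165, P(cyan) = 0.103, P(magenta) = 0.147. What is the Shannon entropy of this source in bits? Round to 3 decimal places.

H = −Σ pᵢ log₂ pᵢ.
−0.152·log₂(0.152) = 0.4131
−0.200·log₂(0.200) = 0.4644
−0.233·log₂(0.233) = 0.4897
−0.165·log₂(0.165) = 0.4289
−0.103·log₂(0.103) = 0.3378
−0.147·log₂(0.147) = 0.4066
Sum ≈ 2.5405 → 2.540 bits.

2.540 bits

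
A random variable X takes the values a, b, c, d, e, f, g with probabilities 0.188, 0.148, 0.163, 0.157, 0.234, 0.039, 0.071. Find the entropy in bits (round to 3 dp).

2.651 bits

H = −Σ pᵢ log₂ pᵢ.
−0.188·log₂(0.188) = 0.4533
−0.148·log₂(0.148) = 0.4079
−0.163·log₂(0.163) = 0.4266
−0.157·log₂(0.157) = 0.4194
−0.234·log₂(0.234) = 0.4903
−0.039·log₂(0.039) = 0.1825
−0.071·log₂(0.071) = 0.2709
Sum ≈ 2.6510 → 2.651 bits.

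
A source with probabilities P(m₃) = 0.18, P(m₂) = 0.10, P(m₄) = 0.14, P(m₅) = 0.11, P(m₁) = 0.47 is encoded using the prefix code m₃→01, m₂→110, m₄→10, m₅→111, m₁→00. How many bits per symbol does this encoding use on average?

L̄ = Σ pᵢ·ℓᵢ = 0.18·2 + 0.10·3 + 0.14·2 + 0.11·3 + 0.47·2 = 2.21 bits/symbol.

2.21 bits/symbol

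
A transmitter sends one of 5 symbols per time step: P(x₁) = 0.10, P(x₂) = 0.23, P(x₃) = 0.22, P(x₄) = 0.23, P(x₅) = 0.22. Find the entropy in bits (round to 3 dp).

2.269 bits

H = −Σ pᵢ log₂ pᵢ.
−0.10·log₂(0.10) = 0.3322
−0.23·log₂(0.23) = 0.4877
−0.22·log₂(0.22) = 0.4806
−0.23·log₂(0.23) = 0.4877
−0.22·log₂(0.22) = 0.4806
Sum ≈ 2.2687 → 2.269 bits.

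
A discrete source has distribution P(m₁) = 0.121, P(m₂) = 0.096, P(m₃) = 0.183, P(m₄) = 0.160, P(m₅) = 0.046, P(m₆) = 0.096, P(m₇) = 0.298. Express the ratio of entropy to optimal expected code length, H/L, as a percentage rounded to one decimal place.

Entropy H = −Σ p log₂ p ≈ 2.6140 bits.
Huffman merges: 23/500+12/125→71/500; 12/125+121/1000→217/1000; 71/500+4/25→151/500; 183/1000+217/1000→2/5; 149/500+151/500→3/5; 2/5+3/5→1. L = 2661/1000 ≈ 2.6610.
Efficiency = H/L = 2.6140/2.6610 = 98.2%.

98.2%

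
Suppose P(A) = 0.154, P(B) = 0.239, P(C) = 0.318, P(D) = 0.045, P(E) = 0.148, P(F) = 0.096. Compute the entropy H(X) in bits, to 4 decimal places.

2.3686 bits

H = −Σ pᵢ log₂ pᵢ.
−0.154·log₂(0.154) = 0.4156
−0.239·log₂(0.239) = 0.4935
−0.318·log₂(0.318) = 0.5256
−0.045·log₂(0.045) = 0.2013
−0.148·log₂(0.148) = 0.4079
−0.096·log₂(0.096) = 0.3246
Sum ≈ 2.3686 → 2.3686 bits.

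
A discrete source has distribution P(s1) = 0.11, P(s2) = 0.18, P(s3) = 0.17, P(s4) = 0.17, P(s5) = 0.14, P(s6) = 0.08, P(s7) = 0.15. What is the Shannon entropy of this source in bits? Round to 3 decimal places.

H = −Σ pᵢ log₂ pᵢ.
−0.11·log₂(0.11) = 0.3503
−0.18·log₂(0.18) = 0.4453
−0.17·log₂(0.17) = 0.4346
−0.17·log₂(0.17) = 0.4346
−0.14·log₂(0.14) = 0.3971
−0.08·log₂(0.08) = 0.2915
−0.15·log₂(0.15) = 0.4105
Sum ≈ 2.7639 → 2.764 bits.

2.764 bits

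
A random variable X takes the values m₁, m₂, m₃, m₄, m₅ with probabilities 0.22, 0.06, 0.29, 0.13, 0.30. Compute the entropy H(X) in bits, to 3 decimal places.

2.146 bits

H = −Σ pᵢ log₂ pᵢ.
−0.22·log₂(0.22) = 0.4806
−0.06·log₂(0.06) = 0.2435
−0.29·log₂(0.29) = 0.5179
−0.13·log₂(0.13) = 0.3826
−0.30·log₂(0.30) = 0.5211
Sum ≈ 2.1457 → 2.146 bits.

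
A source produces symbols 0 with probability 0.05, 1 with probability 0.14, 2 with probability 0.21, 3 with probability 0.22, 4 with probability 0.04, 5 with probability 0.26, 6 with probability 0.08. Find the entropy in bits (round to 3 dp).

H = −Σ pᵢ log₂ pᵢ.
−0.05·log₂(0.05) = 0.2161
−0.14·log₂(0.14) = 0.3971
−0.21·log₂(0.21) = 0.4728
−0.22·log₂(0.22) = 0.4806
−0.04·log₂(0.04) = 0.1858
−0.26·log₂(0.26) = 0.5053
−0.08·log₂(0.08) = 0.2915
Sum ≈ 2.5492 → 2.549 bits.

2.549 bits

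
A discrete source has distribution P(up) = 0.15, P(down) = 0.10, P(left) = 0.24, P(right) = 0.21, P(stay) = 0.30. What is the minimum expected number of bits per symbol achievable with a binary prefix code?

2.25 bits/symbol

Repeatedly combine the two least-probable nodes; the expected code length is the sum of the merged weights.
merge 1/10 + 3/20 → 1/4
merge 21/100 + 6/25 → 9/20
merge 1/4 + 3/10 → 11/20
merge 9/20 + 11/20 → 1
L = 1/4 + 9/20 + 11/20 + 1 = 9/4 = 2.25 bits/symbol.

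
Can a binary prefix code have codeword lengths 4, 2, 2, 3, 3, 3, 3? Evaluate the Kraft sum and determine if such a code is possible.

With common denominator 2^4 = 16: Σ 2^(−ℓᵢ) = 1/16 + 4/16 + 4/16 + 2/16 + 2/16 + 2/16 + 2/16 = 17/16 = 1.0625.
Kraft's inequality requires Σ ≤ 1; here Σ = 1.0625 > 1, so no such prefix code exists.

1.0625; no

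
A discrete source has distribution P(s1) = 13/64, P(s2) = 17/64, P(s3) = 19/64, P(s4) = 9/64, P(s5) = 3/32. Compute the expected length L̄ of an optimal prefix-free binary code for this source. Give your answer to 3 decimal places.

2.234 bits/symbol

Repeatedly combine the two least-probable nodes; the expected code length is the sum of the merged weights.
merge 3/32 + 9/64 → 15/64
merge 13/64 + 15/64 → 7/16
merge 17/64 + 19/64 → 9/16
merge 7/16 + 9/16 → 1
L = 15/64 + 7/16 + 9/16 + 1 = 143/64 ≈ 2.234 bits/symbol.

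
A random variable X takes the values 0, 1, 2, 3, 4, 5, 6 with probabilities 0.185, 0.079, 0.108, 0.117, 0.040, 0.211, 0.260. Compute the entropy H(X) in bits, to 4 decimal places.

H = −Σ pᵢ log₂ pᵢ.
−0.185·log₂(0.185) = 0.4504
−0.079·log₂(0.079) = 0.2893
−0.108·log₂(0.108) = 0.3468
−0.117·log₂(0.117) = 0.3622
−0.040·log₂(0.040) = 0.1858
−0.211·log₂(0.211) = 0.4736
−0.260·log₂(0.260) = 0.5053
Sum ≈ 2.6133 → 2.6133 bits.

2.6133 bits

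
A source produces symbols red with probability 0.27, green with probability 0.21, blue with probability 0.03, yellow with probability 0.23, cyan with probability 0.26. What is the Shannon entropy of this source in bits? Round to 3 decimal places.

H = −Σ pᵢ log₂ pᵢ.
−0.27·log₂(0.27) = 0.5100
−0.21·log₂(0.21) = 0.4728
−0.03·log₂(0.03) = 0.1518
−0.23·log₂(0.23) = 0.4877
−0.26·log₂(0.26) = 0.5053
Sum ≈ 2.1276 → 2.128 bits.

2.128 bits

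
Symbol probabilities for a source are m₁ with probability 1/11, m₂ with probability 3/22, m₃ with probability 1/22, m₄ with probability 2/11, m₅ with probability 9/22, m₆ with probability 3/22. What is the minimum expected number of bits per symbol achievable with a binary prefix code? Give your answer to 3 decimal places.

Repeatedly combine the two least-probable nodes; the expected code length is the sum of the merged weights.
merge 1/22 + 1/11 → 3/22
merge 3/22 + 3/22 → 3/11
merge 3/22 + 2/11 → 7/22
merge 3/11 + 7/22 → 13/22
merge 9/22 + 13/22 → 1
L = 3/22 + 3/11 + 7/22 + 13/22 + 1 = 51/22 ≈ 2.318 bits/symbol.

2.318 bits/symbol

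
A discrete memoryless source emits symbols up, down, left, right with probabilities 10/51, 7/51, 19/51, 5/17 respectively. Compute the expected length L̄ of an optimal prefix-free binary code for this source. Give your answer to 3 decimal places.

Repeatedly combine the two least-probable nodes; the expected code length is the sum of the merged weights.
merge 7/51 + 10/51 → 1/3
merge 5/17 + 1/3 → 32/51
merge 19/51 + 32/51 → 1
L = 1/3 + 32/51 + 1 = 100/51 ≈ 1.961 bits/symbol.

1.961 bits/symbol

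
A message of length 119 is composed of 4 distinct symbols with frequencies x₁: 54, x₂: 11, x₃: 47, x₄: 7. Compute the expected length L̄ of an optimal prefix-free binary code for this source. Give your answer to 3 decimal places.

1.697 bits/symbol

Probabilities are the counts divided by 119.
Repeatedly combine the two least-probable nodes; the expected code length is the sum of the merged weights.
merge 1/17 + 11/119 → 18/119
merge 18/119 + 47/119 → 65/119
merge 54/119 + 65/119 → 1
L = 18/119 + 65/119 + 1 = 202/119 ≈ 1.697 bits/symbol.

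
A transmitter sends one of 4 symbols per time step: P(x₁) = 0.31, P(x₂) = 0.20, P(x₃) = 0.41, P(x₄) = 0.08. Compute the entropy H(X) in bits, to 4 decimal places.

1.8071 bits

H = −Σ pᵢ log₂ pᵢ.
−0.31·log₂(0.31) = 0.5238
−0.20·log₂(0.20) = 0.4644
−0.41·log₂(0.41) = 0.5274
−0.08·log₂(0.08) = 0.2915
Sum ≈ 1.8071 → 1.8071 bits.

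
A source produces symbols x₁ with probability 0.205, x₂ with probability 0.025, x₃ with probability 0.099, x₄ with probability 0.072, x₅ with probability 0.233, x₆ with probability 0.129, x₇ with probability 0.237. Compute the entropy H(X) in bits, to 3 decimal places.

H = −Σ pᵢ log₂ pᵢ.
−0.205·log₂(0.205) = 0.4687
−0.025·log₂(0.025) = 0.1330
−0.099·log₂(0.099) = 0.3303
−0.072·log₂(0.072) = 0.2733
−0.233·log₂(0.233) = 0.4897
−0.129·log₂(0.129) = 0.3811
−0.237·log₂(0.237) = 0.4923
Sum ≈ 2.5684 → 2.568 bits.

2.568 bits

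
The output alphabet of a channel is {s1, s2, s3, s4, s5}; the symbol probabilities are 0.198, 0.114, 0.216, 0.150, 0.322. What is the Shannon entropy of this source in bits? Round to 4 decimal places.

2.2343 bits

H = −Σ pᵢ log₂ pᵢ.
−0.198·log₂(0.198) = 0.4626
−0.114·log₂(0.114) = 0.3571
−0.216·log₂(0.216) = 0.4776
−0.150·log₂(0.150) = 0.4105
−0.322·log₂(0.322) = 0.5264
Sum ≈ 2.2343 → 2.2343 bits.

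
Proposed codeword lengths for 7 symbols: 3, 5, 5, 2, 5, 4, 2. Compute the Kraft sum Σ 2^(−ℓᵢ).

With common denominator 2^5 = 32: Σ 2^(−ℓᵢ) = 4/32 + 1/32 + 1/32 + 8/32 + 1/32 + 2/32 + 8/32 = 25/32 = 0.78125.

0.78125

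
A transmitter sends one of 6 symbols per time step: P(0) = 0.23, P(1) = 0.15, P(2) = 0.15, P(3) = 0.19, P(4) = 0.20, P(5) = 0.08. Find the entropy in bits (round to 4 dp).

H = −Σ pᵢ log₂ pᵢ.
−0.23·log₂(0.23) = 0.4877
−0.15·log₂(0.15) = 0.4105
−0.15·log₂(0.15) = 0.4105
−0.19·log₂(0.19) = 0.4552
−0.20·log₂(0.20) = 0.4644
−0.08·log₂(0.08) = 0.2915
Sum ≈ 2.5199 → 2.5199 bits.

2.5199 bits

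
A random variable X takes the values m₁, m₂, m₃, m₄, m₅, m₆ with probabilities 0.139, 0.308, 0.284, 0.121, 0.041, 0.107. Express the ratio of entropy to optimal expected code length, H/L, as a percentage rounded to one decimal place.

97.1%

Entropy H = −Σ p log₂ p ≈ 2.3374 bits.
Huffman merges: 41/1000+107/1000→37/250; 121/1000+139/1000→13/50; 37/250+13/50→51/125; 71/250+77/250→74/125; 51/125+74/125→1. L = 301/125 ≈ 2.4080.
Efficiency = H/L = 2.3374/2.4080 = 97.1%.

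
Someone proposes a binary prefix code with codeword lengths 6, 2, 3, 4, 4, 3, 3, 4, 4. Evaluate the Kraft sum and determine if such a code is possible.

With common denominator 2^6 = 64: Σ 2^(−ℓᵢ) = 1/64 + 16/64 + 8/64 + 4/64 + 4/64 + 8/64 + 8/64 + 4/64 + 4/64 = 57/64 = 0.890625.
Kraft's inequality requires Σ ≤ 1; here Σ = 0.890625 ≤ 1, so such a prefix code exists.

0.890625; yes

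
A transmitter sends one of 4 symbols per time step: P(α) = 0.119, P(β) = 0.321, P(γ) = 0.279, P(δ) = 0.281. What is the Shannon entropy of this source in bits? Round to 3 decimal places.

H = −Σ pᵢ log₂ pᵢ.
−0.119·log₂(0.119) = 0.3654
−0.321·log₂(0.321) = 0.5262
−0.279·log₂(0.279) = 0.5138
−0.281·log₂(0.281) = 0.5146
Sum ≈ 1.9201 → 1.920 bits.

1.920 bits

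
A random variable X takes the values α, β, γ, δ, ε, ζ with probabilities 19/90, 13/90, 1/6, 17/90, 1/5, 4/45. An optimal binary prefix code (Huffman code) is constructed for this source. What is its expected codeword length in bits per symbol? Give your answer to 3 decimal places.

2.589 bits/symbol

Repeatedly combine the two least-probable nodes; the expected code length is the sum of the merged weights.
merge 4/45 + 13/90 → 7/30
merge 1/6 + 17/90 → 16/45
merge 1/5 + 19/90 → 37/90
merge 7/30 + 16/45 → 53/90
merge 37/90 + 53/90 → 1
L = 7/30 + 16/45 + 37/90 + 53/90 + 1 = 233/90 ≈ 2.589 bits/symbol.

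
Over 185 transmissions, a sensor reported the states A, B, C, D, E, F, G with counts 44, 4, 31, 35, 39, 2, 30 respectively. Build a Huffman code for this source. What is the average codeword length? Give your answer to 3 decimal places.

Probabilities are the counts divided by 185.
Repeatedly combine the two least-probable nodes; the expected code length is the sum of the merged weights.
merge 2/185 + 4/185 → 6/185
merge 6/185 + 6/37 → 36/185
merge 31/185 + 7/37 → 66/185
merge 36/185 + 39/185 → 15/37
merge 44/185 + 66/185 → 22/37
merge 15/37 + 22/37 → 1
L = 6/185 + 36/185 + 66/185 + 15/37 + 22/37 + 1 = 478/185 ≈ 2.584 bits/symbol.

2.584 bits/symbol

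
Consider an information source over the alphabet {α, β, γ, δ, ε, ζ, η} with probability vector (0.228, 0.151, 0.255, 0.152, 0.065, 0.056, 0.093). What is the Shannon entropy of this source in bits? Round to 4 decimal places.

H = −Σ pᵢ log₂ pᵢ.
−0.228·log₂(0.228) = 0.4863
−0.151·log₂(0.151) = 0.4118
−0.255·log₂(0.255) = 0.5027
−0.152·log₂(0.152) = 0.4131
−0.065·log₂(0.065) = 0.2563
−0.056·log₂(0.056) = 0.2329
−0.093·log₂(0.093) = 0.3187
Sum ≈ 2.6218 → 2.6218 bits.

2.6218 bits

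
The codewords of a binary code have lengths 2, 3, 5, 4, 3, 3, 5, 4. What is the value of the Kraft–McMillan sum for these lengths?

0.8125

With common denominator 2^5 = 32: Σ 2^(−ℓᵢ) = 8/32 + 4/32 + 1/32 + 2/32 + 4/32 + 4/32 + 1/32 + 2/32 = 26/32 = 0.8125.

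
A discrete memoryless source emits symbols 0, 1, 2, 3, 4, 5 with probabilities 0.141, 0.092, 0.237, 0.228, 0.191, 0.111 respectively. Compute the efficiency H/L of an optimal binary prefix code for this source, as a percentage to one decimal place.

Entropy H = −Σ p log₂ p ≈ 2.5019 bits.
Huffman merges: 23/250+111/1000→203/1000; 141/1000+191/1000→83/250; 203/1000+57/250→431/1000; 237/1000+83/250→569/1000; 431/1000+569/1000→1. L = 507/200 ≈ 2.5350.
Efficiency = H/L = 2.5019/2.5350 = 98.7%.

98.7%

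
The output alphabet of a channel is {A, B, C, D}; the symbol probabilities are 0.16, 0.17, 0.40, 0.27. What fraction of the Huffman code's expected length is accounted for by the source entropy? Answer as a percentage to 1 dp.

Entropy H = −Σ p log₂ p ≈ 1.8964 bits.
Huffman merges: 4/25+17/100→33/100; 27/100+33/100→3/5; 2/5+3/5→1. L = 193/100 ≈ 1.9300.
Efficiency = H/L = 1.8964/1.9300 = 98.3%.

98.3%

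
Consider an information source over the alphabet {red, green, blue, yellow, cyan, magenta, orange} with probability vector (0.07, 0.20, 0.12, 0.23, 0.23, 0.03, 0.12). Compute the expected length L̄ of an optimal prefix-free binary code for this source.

2.64 bits/symbol

Repeatedly combine the two least-probable nodes; the expected code length is the sum of the merged weights.
merge 3/100 + 7/100 → 1/10
merge 1/10 + 3/25 → 11/50
merge 3/25 + 1/5 → 8/25
merge 11/50 + 23/100 → 9/20
merge 23/100 + 8/25 → 11/20
merge 9/20 + 11/20 → 1
L = 1/10 + 11/50 + 8/25 + 9/20 + 11/20 + 1 = 66/25 = 2.64 bits/symbol.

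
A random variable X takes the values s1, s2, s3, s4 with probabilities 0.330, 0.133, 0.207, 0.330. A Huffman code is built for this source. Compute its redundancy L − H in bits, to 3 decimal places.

0.087 bits

Entropy H = −Σ p log₂ p ≈ 1.9131 bits.
Huffman merges: 133/1000+207/1000→17/50; 33/100+33/100→33/50; 17/50+33/50→1. L = 2 ≈ 2.0000.
L − H = 2.0000 − 1.9131 = 0.087 bits.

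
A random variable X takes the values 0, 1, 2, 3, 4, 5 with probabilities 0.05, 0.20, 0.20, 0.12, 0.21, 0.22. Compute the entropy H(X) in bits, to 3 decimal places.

H = −Σ pᵢ log₂ pᵢ.
−0.05·log₂(0.05) = 0.2161
−0.20·log₂(0.20) = 0.4644
−0.20·log₂(0.20) = 0.4644
−0.12·log₂(0.12) = 0.3671
−0.21·log₂(0.21) = 0.4728
−0.22·log₂(0.22) = 0.4806
Sum ≈ 2.4653 → 2.465 bits.

2.465 bits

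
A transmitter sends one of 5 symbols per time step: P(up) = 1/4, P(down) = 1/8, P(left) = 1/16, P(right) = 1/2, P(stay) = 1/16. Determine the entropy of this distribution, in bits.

Each probability is a power of 1/2, so log₂(1/p) is an integer.
H = Σ p·log₂(1/p) = 1/4·2 + 1/8·3 + 1/16·4 + 1/2·1 + 1/16·4 = 1.875 bits.

1.875 bits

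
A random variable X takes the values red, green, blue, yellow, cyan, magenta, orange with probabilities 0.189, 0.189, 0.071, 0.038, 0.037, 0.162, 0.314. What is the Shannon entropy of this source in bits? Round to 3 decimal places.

2.485 bits

H = −Σ pᵢ log₂ pᵢ.
−0.189·log₂(0.189) = 0.4543
−0.189·log₂(0.189) = 0.4543
−0.071·log₂(0.071) = 0.2709
−0.038·log₂(0.038) = 0.1793
−0.037·log₂(0.037) = 0.1760
−0.162·log₂(0.162) = 0.4254
−0.314·log₂(0.314) = 0.5247
Sum ≈ 2.4849 → 2.485 bits.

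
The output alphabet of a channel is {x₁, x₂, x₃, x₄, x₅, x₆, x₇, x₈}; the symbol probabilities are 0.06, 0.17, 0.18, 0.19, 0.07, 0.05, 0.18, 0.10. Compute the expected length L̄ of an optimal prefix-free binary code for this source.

Repeatedly combine the two least-probable nodes; the expected code length is the sum of the merged weights.
merge 1/20 + 3/50 → 11/100
merge 7/100 + 1/10 → 17/100
merge 11/100 + 17/100 → 7/25
merge 17/100 + 9/50 → 7/20
merge 9/50 + 19/100 → 37/100
merge 7/25 + 7/20 → 63/100
merge 37/100 + 63/100 → 1
L = 11/100 + 17/100 + 7/25 + 7/20 + 37/100 + 63/100 + 1 = 291/100 = 2.91 bits/symbol.

2.91 bits/symbol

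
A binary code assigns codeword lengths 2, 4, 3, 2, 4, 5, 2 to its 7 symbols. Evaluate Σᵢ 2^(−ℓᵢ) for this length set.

With common denominator 2^5 = 32: Σ 2^(−ℓᵢ) = 8/32 + 2/32 + 4/32 + 8/32 + 2/32 + 1/32 + 8/32 = 33/32 = 1.03125.

1.03125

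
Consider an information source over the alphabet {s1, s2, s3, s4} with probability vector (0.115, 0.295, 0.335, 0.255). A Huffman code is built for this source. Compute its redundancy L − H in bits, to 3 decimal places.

Entropy H = −Σ p log₂ p ≈ 1.9097 bits.
Huffman merges: 23/200+51/200→37/100; 59/200+67/200→63/100; 37/100+63/100→1. L = 2 ≈ 2.0000.
L − H = 2.0000 − 1.9097 = 0.090 bits.

0.090 bits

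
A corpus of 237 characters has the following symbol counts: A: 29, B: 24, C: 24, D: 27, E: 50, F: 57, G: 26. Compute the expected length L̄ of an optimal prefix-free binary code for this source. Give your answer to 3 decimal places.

2.751 bits/symbol

Probabilities are the counts divided by 237.
Repeatedly combine the two least-probable nodes; the expected code length is the sum of the merged weights.
merge 8/79 + 8/79 → 16/79
merge 26/237 + 9/79 → 53/237
merge 29/237 + 16/79 → 77/237
merge 50/237 + 53/237 → 103/237
merge 19/79 + 77/237 → 134/237
merge 103/237 + 134/237 → 1
L = 16/79 + 53/237 + 77/237 + 103/237 + 134/237 + 1 = 652/237 ≈ 2.751 bits/symbol.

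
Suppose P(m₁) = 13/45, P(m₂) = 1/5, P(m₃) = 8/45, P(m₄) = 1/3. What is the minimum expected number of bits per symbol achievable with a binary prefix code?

2 bits/symbol

Repeatedly combine the two least-probable nodes; the expected code length is the sum of the merged weights.
merge 8/45 + 1/5 → 17/45
merge 13/45 + 1/3 → 28/45
merge 17/45 + 28/45 → 1
L = 17/45 + 28/45 + 1 = 2 bits/symbol.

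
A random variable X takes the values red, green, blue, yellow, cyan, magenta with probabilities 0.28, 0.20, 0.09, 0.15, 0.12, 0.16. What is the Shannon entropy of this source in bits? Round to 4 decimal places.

2.4919 bits

H = −Σ pᵢ log₂ pᵢ.
−0.28·log₂(0.28) = 0.5142
−0.20·log₂(0.20) = 0.4644
−0.09·log₂(0.09) = 0.3127
−0.15·log₂(0.15) = 0.4105
−0.12·log₂(0.12) = 0.3671
−0.16·log₂(0.16) = 0.4230
Sum ≈ 2.4919 → 2.4919 bits.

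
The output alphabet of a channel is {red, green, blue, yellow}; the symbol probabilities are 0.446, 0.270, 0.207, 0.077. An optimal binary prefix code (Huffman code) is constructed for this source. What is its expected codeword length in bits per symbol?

Repeatedly combine the two least-probable nodes; the expected code length is the sum of the merged weights.
merge 77/1000 + 207/1000 → 71/250
merge 27/100 + 71/250 → 277/500
merge 223/500 + 277/500 → 1
L = 71/250 + 277/500 + 1 = 919/500 = 1.838 bits/symbol.

1.838 bits/symbol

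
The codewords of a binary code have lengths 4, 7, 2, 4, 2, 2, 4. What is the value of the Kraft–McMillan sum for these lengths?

0.9453125

With common denominator 2^7 = 128: Σ 2^(−ℓᵢ) = 8/128 + 1/128 + 32/128 + 8/128 + 32/128 + 32/128 + 8/128 = 121/128 = 0.9453125.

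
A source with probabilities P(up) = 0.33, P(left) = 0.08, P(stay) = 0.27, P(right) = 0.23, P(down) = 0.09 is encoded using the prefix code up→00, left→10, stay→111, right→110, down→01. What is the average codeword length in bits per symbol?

2.5 bits/symbol

L̄ = Σ pᵢ·ℓᵢ = 0.33·2 + 0.08·2 + 0.27·3 + 0.23·3 + 0.09·2 = 2.5 bits/symbol.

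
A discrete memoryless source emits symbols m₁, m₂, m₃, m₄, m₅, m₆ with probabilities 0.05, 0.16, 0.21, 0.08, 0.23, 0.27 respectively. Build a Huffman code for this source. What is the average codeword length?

2.42 bits/symbol

Repeatedly combine the two least-probable nodes; the expected code length is the sum of the merged weights.
merge 1/20 + 2/25 → 13/100
merge 13/100 + 4/25 → 29/100
merge 21/100 + 23/100 → 11/25
merge 27/100 + 29/100 → 14/25
merge 11/25 + 14/25 → 1
L = 13/100 + 29/100 + 11/25 + 14/25 + 1 = 121/50 = 2.42 bits/symbol.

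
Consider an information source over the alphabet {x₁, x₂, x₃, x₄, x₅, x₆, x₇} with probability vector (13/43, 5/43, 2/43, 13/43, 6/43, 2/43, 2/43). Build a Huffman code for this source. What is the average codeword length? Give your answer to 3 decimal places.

2.488 bits/symbol

Repeatedly combine the two least-probable nodes; the expected code length is the sum of the merged weights.
merge 2/43 + 2/43 → 4/43
merge 2/43 + 4/43 → 6/43
merge 5/43 + 6/43 → 11/43
merge 6/43 + 11/43 → 17/43
merge 13/43 + 13/43 → 26/43
merge 17/43 + 26/43 → 1
L = 4/43 + 6/43 + 11/43 + 17/43 + 26/43 + 1 = 107/43 ≈ 2.488 bits/symbol.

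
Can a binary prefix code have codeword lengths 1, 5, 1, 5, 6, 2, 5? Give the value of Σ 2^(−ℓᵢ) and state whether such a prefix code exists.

With common denominator 2^6 = 64: Σ 2^(−ℓᵢ) = 32/64 + 2/64 + 32/64 + 2/64 + 1/64 + 16/64 + 2/64 = 87/64 = 1.359375.
Kraft's inequality requires Σ ≤ 1; here Σ = 1.359375 > 1, so no such prefix code exists.

1.359375; no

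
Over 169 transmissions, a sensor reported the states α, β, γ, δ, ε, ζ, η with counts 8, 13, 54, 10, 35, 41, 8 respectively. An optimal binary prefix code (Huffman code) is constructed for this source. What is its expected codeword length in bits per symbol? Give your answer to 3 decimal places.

2.462 bits/symbol

Probabilities are the counts divided by 169.
Repeatedly combine the two least-probable nodes; the expected code length is the sum of the merged weights.
merge 8/169 + 8/169 → 16/169
merge 10/169 + 1/13 → 23/169
merge 16/169 + 23/169 → 3/13
merge 35/169 + 3/13 → 74/169
merge 41/169 + 54/169 → 95/169
merge 74/169 + 95/169 → 1
L = 16/169 + 23/169 + 3/13 + 74/169 + 95/169 + 1 = 32/13 ≈ 2.462 bits/symbol.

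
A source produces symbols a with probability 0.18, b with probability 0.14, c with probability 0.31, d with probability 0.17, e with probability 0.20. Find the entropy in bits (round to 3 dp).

H = −Σ pᵢ log₂ pᵢ.
−0.18·log₂(0.18) = 0.4453
−0.14·log₂(0.14) = 0.3971
−0.31·log₂(0.31) = 0.5238
−0.17·log₂(0.17) = 0.4346
−0.20·log₂(0.20) = 0.4644
Sum ≈ 2.2652 → 2.265 bits.

2.265 bits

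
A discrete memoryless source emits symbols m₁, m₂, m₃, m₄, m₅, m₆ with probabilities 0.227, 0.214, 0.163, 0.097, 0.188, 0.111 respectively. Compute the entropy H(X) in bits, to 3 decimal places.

2.520 bits

H = −Σ pᵢ log₂ pᵢ.
−0.227·log₂(0.227) = 0.4856
−0.214·log₂(0.214) = 0.4760
−0.163·log₂(0.163) = 0.4266
−0.097·log₂(0.097) = 0.3265
−0.188·log₂(0.188) = 0.4533
−0.111·log₂(0.111) = 0.3520
Sum ≈ 2.5200 → 2.520 bits.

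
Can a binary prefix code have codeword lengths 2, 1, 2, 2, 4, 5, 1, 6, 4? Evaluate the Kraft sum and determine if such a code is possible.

1.921875; no

With common denominator 2^6 = 64: Σ 2^(−ℓᵢ) = 16/64 + 32/64 + 16/64 + 16/64 + 4/64 + 2/64 + 32/64 + 1/64 + 4/64 = 123/64 = 1.921875.
Kraft's inequality requires Σ ≤ 1; here Σ = 1.921875 > 1, so no such prefix code exists.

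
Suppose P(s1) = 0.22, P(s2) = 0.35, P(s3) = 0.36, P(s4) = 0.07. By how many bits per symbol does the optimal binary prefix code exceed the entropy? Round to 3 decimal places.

0.120 bits

Entropy H = −Σ p log₂ p ≈ 1.8098 bits.
Huffman merges: 7/100+11/50→29/100; 29/100+7/20→16/25; 9/25+16/25→1. L = 193/100 ≈ 1.9300.
L − H = 1.9300 − 1.8098 = 0.120 bits.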